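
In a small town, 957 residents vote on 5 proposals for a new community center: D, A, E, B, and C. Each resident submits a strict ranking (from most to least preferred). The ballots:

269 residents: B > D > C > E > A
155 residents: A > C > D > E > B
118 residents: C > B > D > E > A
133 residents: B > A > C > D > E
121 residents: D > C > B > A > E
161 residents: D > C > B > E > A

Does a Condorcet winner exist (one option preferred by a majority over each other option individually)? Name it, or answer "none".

none

Checking pairwise contests:
B beats D 520–437.
D beats A 669–288.
D beats E 957–0.
C beats B 555–402.
D beats C 551–406.
Every option loses at least one head-to-head, so there is no Condorcet winner.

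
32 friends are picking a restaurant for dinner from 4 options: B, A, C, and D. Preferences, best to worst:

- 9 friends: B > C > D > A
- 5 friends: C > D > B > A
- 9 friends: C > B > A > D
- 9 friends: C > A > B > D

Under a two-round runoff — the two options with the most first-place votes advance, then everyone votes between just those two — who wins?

C

Round 1 first-place votes: B 9, A 0, C 23, D 0.
C and B advance.
Runoff: C is preferred to B by 23 voters; B by 9.
C wins the runoff.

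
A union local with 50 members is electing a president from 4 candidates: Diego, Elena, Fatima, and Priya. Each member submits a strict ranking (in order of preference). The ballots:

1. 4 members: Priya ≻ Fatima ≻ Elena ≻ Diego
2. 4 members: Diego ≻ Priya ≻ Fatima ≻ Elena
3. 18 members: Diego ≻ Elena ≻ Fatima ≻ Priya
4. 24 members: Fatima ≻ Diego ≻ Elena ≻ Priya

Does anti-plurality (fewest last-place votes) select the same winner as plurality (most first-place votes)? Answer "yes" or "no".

Anti-plurality — last-place votes: Diego 4, Elena 4, Fatima 0, Priya 42. Winner: Fatima.
Plurality — first-place votes: Diego 22, Elena 0, Fatima 24, Priya 4. Winner: Fatima.
The two methods agree.

yes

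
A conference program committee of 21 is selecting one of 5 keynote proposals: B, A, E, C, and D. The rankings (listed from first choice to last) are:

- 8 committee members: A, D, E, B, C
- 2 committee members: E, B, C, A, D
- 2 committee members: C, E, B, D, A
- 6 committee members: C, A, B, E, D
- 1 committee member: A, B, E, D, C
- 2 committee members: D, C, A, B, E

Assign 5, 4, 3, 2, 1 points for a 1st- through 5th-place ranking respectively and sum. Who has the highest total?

A

B: 8·2 + 2·4 + 2·3 + 6·3 + 1·4 + 2·2 = 56
A: 8·5 + 2·2 + 2·1 + 6·4 + 1·5 + 2·3 = 81
E: 8·3 + 2·5 + 2·4 + 6·2 + 1·3 + 2·1 = 59
C: 8·1 + 2·3 + 2·5 + 6·5 + 1·1 + 2·4 = 63
D: 8·4 + 2·1 + 2·2 + 6·1 + 1·2 + 2·5 = 56
A has the highest Borda score (81).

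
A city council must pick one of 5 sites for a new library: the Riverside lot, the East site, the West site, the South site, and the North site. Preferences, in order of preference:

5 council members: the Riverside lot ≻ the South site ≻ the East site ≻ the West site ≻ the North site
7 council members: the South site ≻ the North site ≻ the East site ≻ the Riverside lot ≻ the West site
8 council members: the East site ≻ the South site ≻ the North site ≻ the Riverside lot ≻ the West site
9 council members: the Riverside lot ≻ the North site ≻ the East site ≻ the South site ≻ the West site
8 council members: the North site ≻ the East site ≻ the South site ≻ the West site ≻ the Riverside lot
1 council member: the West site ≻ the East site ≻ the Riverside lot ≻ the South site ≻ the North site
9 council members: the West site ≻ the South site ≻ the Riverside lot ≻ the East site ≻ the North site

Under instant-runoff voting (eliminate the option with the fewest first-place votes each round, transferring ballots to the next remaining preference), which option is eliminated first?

Round 1: the Riverside lot 14, the East site 8, the West site 10, the South site 7, the North site 8. Eliminate the South site.

the South site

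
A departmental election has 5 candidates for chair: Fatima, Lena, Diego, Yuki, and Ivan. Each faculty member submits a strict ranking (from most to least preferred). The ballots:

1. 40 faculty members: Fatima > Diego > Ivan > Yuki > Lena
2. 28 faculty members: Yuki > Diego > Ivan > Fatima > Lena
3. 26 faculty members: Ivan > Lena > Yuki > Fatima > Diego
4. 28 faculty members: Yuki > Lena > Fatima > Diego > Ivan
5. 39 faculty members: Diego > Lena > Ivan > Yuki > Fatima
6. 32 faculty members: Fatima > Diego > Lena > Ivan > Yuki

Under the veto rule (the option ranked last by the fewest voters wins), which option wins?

Last-place votes: Fatima 39, Lena 68, Diego 26, Yuki 32, Ivan 28.
Diego is ranked last by the fewest voters, so Diego wins.

Diego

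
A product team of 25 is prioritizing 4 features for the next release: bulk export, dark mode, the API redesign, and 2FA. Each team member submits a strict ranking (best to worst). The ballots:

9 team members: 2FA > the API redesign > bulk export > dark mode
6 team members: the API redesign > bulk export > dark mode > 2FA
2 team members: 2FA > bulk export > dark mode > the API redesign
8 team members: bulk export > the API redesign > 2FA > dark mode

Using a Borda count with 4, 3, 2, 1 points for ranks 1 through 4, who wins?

the API redesign

bulk export: 9·2 + 6·3 + 2·3 + 8·4 = 74
dark mode: 9·1 + 6·2 + 2·2 + 8·1 = 33
the API redesign: 9·3 + 6·4 + 2·1 + 8·3 = 77
2FA: 9·4 + 6·1 + 2·4 + 8·2 = 66
the API redesign has the highest Borda score (77).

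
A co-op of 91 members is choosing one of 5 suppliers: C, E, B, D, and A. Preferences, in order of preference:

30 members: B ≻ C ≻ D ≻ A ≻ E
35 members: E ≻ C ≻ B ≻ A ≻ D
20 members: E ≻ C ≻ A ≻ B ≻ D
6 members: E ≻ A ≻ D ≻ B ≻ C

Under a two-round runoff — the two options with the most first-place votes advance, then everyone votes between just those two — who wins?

E

Round 1 first-place votes: C 0, E 61, B 30, D 0, A 0.
E and B advance.
Runoff: E is preferred to B by 61 voters; B by 30.
E wins the runoff.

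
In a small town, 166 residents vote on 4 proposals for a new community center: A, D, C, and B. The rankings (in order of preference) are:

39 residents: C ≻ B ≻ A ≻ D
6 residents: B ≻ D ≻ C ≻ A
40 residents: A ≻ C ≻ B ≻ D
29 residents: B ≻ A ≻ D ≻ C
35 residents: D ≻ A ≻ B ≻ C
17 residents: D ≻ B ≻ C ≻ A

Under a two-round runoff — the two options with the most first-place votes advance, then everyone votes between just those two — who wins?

Round 1 first-place votes: A 40, D 52, C 39, B 35.
D and A advance.
Runoff: D is preferred to A by 58 voters; A by 108.
A wins the runoff.

A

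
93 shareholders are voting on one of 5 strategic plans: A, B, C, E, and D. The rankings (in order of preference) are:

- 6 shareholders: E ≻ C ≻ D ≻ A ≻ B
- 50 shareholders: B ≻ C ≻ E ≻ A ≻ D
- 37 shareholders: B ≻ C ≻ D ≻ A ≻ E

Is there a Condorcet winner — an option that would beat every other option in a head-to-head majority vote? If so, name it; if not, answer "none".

B

B vs A: 87–6 for B.
B vs C: 87–6 for B.
B vs E: 87–6 for B.
B vs D: 87–6 for B.
B beats every other option head-to-head.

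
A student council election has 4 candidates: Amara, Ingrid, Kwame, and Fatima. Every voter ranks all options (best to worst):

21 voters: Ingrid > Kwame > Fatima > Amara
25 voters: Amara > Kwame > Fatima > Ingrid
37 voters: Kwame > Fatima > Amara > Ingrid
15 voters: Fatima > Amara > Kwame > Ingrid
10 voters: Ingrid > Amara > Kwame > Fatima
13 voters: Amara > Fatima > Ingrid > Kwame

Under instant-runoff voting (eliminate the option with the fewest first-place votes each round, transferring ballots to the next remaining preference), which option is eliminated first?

Round 1: Amara 38, Ingrid 31, Kwame 37, Fatima 15. Eliminate Fatima.

Fatima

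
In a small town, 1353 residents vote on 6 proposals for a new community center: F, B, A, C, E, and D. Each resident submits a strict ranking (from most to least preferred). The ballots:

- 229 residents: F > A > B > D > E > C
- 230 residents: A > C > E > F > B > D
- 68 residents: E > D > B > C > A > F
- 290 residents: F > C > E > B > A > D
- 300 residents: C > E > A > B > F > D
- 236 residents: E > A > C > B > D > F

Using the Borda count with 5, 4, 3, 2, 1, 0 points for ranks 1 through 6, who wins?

E

F: 229·5 + 230·2 + 68·0 + 290·5 + 300·1 + 236·0 = 3355
B: 229·3 + 230·1 + 68·3 + 290·2 + 300·2 + 236·2 = 2773
A: 229·4 + 230·5 + 68·1 + 290·1 + 300·3 + 236·4 = 4268
C: 229·0 + 230·4 + 68·2 + 290·4 + 300·5 + 236·3 = 4424
E: 229·1 + 230·3 + 68·5 + 290·3 + 300·4 + 236·5 = 4509
D: 229·2 + 230·0 + 68·4 + 290·0 + 300·0 + 236·1 = 966
E has the highest Borda score (4509).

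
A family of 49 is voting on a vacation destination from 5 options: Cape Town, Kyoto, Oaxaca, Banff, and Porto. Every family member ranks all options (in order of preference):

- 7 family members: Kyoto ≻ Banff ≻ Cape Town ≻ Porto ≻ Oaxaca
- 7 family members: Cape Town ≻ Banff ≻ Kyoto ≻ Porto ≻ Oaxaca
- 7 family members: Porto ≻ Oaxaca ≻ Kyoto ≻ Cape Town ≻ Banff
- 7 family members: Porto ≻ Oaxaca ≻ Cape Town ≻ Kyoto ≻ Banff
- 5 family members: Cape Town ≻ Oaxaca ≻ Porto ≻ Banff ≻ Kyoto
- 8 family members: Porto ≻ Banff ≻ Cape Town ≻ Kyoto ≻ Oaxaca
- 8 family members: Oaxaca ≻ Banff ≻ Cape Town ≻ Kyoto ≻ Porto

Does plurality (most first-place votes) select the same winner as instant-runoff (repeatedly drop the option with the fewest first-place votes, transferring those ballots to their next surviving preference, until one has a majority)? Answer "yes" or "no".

no

Plurality — first-place votes: Cape Town 12, Kyoto 7, Oaxaca 8, Banff 0, Porto 22. Winner: Porto.
Instant-runoff — R1 Cape Town 12, Kyoto 7, Oaxaca 8, Banff 0, Porto 22 (Banff out); R2 Cape Town 12, Kyoto 7, Oaxaca 8, Porto 22 (Kyoto out); R3 Cape Town 19, Oaxaca 8, Porto 22 (Oaxaca out); R4 Cape Town 27, Porto 22 (Cape Town winner). Winner: Cape Town.
The two methods disagree.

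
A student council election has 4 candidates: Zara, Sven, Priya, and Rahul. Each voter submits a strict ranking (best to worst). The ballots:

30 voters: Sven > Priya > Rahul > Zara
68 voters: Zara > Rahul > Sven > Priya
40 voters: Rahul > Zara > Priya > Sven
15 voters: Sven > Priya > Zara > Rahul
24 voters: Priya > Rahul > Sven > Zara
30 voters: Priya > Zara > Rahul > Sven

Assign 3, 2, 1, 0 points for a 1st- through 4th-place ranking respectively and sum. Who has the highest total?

Rahul

Zara: 30·0 + 68·3 + 40·2 + 15·1 + 24·0 + 30·2 = 359
Sven: 30·3 + 68·1 + 40·0 + 15·3 + 24·1 + 30·0 = 227
Priya: 30·2 + 68·0 + 40·1 + 15·2 + 24·3 + 30·3 = 292
Rahul: 30·1 + 68·2 + 40·3 + 15·0 + 24·2 + 30·1 = 364
Rahul has the highest Borda score (364).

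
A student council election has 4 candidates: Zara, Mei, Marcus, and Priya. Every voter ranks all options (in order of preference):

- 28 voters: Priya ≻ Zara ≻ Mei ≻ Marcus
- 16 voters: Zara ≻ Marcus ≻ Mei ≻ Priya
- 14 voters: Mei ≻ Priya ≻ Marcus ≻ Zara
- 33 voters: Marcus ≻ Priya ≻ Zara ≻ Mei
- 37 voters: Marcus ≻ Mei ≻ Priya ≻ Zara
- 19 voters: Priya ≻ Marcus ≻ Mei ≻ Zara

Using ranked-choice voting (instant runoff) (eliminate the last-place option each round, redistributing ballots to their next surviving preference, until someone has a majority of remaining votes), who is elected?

Round 1: Zara 16, Mei 14, Marcus 70, Priya 47. Eliminate Mei.
Round 2: Zara 16, Marcus 70, Priya 61. Eliminate Zara.
Round 3: Marcus 86, Priya 61. Marcus has a majority.

Marcus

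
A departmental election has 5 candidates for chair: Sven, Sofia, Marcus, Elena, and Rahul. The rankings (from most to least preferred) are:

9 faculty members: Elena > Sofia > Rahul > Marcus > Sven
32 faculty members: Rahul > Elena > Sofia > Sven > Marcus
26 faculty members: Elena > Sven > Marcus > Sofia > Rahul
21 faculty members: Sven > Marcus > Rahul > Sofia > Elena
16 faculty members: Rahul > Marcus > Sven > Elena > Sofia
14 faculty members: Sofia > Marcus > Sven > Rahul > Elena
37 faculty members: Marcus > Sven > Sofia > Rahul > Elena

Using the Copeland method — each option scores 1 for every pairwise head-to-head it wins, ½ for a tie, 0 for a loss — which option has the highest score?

Sven: beats Sofia, Marcus, Elena, and Rahul → score 4.
Sofia: beats Rahul; loses to Sven, Marcus, and Elena → score 1.
Marcus: beats Sofia, Elena, and Rahul; loses to Sven → score 3.
Elena: beats Sofia; loses to Sven, Marcus, and Rahul → score 1.
Rahul: beats Elena; loses to Sven, Sofia, and Marcus → score 1.
Sven has the best pairwise record.

Sven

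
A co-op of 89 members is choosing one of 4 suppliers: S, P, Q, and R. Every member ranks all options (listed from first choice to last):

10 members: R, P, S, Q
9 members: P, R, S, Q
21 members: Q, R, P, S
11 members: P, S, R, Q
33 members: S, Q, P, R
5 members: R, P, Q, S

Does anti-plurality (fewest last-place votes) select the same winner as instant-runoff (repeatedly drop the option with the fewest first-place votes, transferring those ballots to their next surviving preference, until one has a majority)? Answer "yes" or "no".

Anti-plurality — last-place votes: S 26, P 0, Q 30, R 33. Winner: P.
Instant-runoff — R1 S 33, P 20, Q 21, R 15 (R out); R2 S 33, P 35, Q 21 (Q out); R3 S 33, P 56 (P winner). Winner: P.
The two methods agree.

yes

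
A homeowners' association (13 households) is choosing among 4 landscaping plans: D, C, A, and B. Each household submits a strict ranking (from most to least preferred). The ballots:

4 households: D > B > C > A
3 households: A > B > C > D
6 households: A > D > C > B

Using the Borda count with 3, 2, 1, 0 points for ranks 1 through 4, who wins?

D: 4·3 + 3·0 + 6·2 = 24
C: 4·1 + 3·1 + 6·1 = 13
A: 4·0 + 3·3 + 6·3 = 27
B: 4·2 + 3·2 + 6·0 = 14
A has the highest Borda score (27).

A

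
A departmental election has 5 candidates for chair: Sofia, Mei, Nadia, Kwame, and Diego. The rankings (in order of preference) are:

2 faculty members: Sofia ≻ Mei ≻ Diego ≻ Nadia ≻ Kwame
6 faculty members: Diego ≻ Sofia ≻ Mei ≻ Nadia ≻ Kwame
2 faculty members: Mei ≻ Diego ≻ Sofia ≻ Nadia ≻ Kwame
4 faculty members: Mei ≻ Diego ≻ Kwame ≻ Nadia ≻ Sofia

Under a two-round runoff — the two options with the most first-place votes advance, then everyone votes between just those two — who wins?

Round 1 first-place votes: Sofia 2, Mei 6, Nadia 0, Kwame 0, Diego 6.
Mei and Diego advance.
Runoff: Mei is preferred to Diego by 8 voters; Diego by 6.
Mei wins the runoff.

Mei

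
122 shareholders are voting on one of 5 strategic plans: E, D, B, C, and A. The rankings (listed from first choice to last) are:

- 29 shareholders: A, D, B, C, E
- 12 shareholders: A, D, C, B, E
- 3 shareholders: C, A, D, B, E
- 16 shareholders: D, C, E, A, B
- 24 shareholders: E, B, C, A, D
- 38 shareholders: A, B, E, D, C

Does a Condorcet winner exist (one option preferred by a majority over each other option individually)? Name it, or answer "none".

A vs E: 82–40 for A.
A vs D: 106–16 for A.
A vs B: 98–24 for A.
A vs C: 79–43 for A.
A beats every other option head-to-head.

A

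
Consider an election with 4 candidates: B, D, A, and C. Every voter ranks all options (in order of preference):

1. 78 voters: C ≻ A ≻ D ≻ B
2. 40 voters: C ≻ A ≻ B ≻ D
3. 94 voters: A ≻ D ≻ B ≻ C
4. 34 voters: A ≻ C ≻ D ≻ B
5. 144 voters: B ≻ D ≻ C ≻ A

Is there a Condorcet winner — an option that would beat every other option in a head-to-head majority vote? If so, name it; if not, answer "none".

Checking pairwise contests:
D beats B 206–184.
A beats D 246–144.
C beats A 262–128.
B beats C 238–152.
Every option loses at least one head-to-head, so there is no Condorcet winner.

none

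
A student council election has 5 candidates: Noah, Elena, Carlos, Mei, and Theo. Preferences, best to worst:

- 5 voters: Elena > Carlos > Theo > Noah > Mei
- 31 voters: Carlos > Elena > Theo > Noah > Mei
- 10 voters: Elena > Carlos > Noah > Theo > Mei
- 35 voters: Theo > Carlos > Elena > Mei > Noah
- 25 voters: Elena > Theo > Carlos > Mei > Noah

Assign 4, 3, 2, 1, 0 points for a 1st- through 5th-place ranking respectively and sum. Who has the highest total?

Noah: 5·1 + 31·1 + 10·2 + 35·0 + 25·0 = 56
Elena: 5·4 + 31·3 + 10·4 + 35·2 + 25·4 = 323
Carlos: 5·3 + 31·4 + 10·3 + 35·3 + 25·2 = 324
Mei: 5·0 + 31·0 + 10·0 + 35·1 + 25·1 = 60
Theo: 5·2 + 31·2 + 10·1 + 35·4 + 25·3 = 297
Carlos has the highest Borda score (324).

Carlos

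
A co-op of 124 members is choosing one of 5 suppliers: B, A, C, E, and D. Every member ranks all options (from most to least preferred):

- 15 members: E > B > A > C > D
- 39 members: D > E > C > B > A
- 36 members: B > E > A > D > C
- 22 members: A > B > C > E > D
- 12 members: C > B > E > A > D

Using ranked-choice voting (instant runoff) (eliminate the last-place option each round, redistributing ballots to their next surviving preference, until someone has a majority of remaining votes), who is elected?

Round 1: B 36, A 22, C 12, E 15, D 39. Eliminate C.
Round 2: B 48, A 22, E 15, D 39. Eliminate E.
Round 3: B 63, A 22, D 39. B has a majority.

B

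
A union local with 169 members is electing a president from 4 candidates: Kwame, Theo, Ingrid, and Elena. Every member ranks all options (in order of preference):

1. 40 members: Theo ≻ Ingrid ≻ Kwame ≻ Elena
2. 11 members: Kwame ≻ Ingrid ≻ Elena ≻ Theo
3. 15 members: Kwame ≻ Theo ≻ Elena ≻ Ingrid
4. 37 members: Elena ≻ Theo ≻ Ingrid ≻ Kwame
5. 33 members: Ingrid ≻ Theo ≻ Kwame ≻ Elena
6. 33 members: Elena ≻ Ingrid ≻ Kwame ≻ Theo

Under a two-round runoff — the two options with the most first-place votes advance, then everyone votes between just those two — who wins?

Round 1 first-place votes: Kwame 26, Theo 40, Ingrid 33, Elena 70.
Elena and Theo advance.
Runoff: Elena is preferred to Theo by 81 voters; Theo by 88.
Theo wins the runoff.

Theo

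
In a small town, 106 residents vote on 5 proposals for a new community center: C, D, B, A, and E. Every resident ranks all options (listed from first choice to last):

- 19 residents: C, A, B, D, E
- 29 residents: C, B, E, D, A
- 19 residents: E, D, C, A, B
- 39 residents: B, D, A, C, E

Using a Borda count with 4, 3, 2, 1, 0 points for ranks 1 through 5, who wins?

C: 19·4 + 29·4 + 19·2 + 39·1 = 269
D: 19·1 + 29·1 + 19·3 + 39·3 = 222
B: 19·2 + 29·3 + 19·0 + 39·4 = 281
A: 19·3 + 29·0 + 19·1 + 39·2 = 154
E: 19·0 + 29·2 + 19·4 + 39·0 = 134
B has the highest Borda score (281).

B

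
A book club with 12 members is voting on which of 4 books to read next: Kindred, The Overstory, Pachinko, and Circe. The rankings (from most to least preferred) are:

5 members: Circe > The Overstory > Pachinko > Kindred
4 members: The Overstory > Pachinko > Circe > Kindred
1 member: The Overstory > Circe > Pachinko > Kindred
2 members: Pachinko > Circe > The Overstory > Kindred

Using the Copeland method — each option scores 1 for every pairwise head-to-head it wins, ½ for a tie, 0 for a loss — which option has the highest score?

Circe

Kindred: loses to The Overstory, Pachinko, and Circe → score 0.
The Overstory: beats Kindred and Pachinko; loses to Circe → score 2.
Pachinko: beats Kindred; ties Circe; loses to The Overstory → score 1.5.
Circe: beats Kindred and The Overstory; ties Pachinko → score 2.5.
Circe has the best pairwise record.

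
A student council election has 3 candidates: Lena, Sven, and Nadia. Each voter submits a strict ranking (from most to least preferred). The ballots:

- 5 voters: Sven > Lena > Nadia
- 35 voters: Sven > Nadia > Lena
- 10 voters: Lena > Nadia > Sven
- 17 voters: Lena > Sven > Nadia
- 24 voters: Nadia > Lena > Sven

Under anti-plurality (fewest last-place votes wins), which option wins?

Nadia

Last-place votes: Lena 35, Sven 34, Nadia 22.
Nadia is ranked last by the fewest voters, so Nadia wins.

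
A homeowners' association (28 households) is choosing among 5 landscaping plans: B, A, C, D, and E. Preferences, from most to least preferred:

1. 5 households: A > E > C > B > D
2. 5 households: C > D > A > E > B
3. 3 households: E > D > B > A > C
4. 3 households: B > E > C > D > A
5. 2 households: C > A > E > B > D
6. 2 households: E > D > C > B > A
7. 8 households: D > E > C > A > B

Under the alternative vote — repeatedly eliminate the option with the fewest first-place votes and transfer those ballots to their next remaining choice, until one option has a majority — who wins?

Round 1: B 3, A 5, C 7, D 8, E 5. Eliminate B.
Round 2: A 5, C 7, D 8, E 8. Eliminate A.
Round 3: C 7, D 8, E 13. Eliminate C.
Round 4: D 13, E 15. E has a majority.

E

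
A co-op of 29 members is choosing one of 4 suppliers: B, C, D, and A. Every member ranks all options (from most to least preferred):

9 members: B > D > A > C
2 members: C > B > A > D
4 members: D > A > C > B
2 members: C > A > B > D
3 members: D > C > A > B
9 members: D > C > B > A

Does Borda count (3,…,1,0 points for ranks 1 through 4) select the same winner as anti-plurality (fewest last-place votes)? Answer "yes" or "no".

Borda — scores: B 42, C 40, D 66, A 26. Winner: D.
Anti-plurality — last-place votes: B 7, C 9, D 4, A 9. Winner: D.
The two methods agree.

yes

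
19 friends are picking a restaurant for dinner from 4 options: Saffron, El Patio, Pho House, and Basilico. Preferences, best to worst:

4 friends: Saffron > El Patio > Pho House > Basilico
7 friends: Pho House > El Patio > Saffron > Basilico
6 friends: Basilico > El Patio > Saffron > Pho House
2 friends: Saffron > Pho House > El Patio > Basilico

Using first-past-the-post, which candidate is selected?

Pho House

First-place votes: Saffron 6, El Patio 0, Pho House 7, Basilico 6.
Pho House has the most first-place votes.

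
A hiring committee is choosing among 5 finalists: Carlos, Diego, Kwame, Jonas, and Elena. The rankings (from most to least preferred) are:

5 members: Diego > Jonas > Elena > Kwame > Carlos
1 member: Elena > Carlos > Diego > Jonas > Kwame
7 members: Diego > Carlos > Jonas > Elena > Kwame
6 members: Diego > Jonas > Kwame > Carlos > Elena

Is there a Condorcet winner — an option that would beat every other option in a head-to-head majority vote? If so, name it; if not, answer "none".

Diego vs Carlos: 18–1 for Diego.
Diego vs Kwame: 19–0 for Diego.
Diego vs Jonas: 19–0 for Diego.
Diego vs Elena: 18–1 for Diego.
Diego beats every other option head-to-head.

Diego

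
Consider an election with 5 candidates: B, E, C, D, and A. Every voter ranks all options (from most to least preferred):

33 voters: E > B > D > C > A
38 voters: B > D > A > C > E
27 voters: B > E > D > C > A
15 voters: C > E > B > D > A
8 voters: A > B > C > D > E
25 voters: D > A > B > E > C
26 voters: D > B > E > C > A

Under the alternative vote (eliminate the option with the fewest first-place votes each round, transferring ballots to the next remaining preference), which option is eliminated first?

Round 1: B 65, E 33, C 15, D 51, A 8. Eliminate A.

A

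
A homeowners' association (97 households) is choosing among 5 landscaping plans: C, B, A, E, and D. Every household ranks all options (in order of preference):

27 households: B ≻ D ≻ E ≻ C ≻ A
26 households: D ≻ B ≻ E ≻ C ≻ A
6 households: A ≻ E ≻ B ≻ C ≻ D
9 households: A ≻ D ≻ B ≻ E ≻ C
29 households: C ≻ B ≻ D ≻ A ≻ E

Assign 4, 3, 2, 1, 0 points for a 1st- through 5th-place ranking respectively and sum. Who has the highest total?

B

C: 27·1 + 26·1 + 6·1 + 9·0 + 29·4 = 175
B: 27·4 + 26·3 + 6·2 + 9·2 + 29·3 = 303
A: 27·0 + 26·0 + 6·4 + 9·4 + 29·1 = 89
E: 27·2 + 26·2 + 6·3 + 9·1 + 29·0 = 133
D: 27·3 + 26·4 + 6·0 + 9·3 + 29·2 = 270
B has the highest Borda score (303).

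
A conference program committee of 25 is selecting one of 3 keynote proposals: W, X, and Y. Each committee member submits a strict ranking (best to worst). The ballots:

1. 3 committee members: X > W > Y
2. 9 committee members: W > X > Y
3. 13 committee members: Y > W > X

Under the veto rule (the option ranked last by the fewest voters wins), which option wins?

Last-place votes: W 0, X 13, Y 12.
W is ranked last by the fewest voters, so W wins.

W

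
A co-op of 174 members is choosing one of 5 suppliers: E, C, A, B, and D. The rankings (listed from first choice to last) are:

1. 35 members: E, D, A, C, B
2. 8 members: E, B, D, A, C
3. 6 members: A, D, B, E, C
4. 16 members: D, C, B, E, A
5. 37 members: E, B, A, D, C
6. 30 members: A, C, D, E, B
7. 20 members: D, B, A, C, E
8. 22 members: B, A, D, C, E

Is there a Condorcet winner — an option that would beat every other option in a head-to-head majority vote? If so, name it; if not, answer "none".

none

Checking pairwise contests:
C beats E 88–86.
A beats C 158–16.
E beats A 96–78.
E beats B 110–64.
A beats D 95–79.
Every option loses at least one head-to-head, so there is no Condorcet winner.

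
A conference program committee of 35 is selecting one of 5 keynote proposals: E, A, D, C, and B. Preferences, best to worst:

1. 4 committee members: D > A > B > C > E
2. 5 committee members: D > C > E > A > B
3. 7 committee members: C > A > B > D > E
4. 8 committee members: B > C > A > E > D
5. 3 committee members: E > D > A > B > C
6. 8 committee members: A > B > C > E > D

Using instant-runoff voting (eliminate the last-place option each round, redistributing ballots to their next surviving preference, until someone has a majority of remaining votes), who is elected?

Round 1: E 3, A 8, D 9, C 7, B 8. Eliminate E.
Round 2: A 8, D 12, C 7, B 8. Eliminate C.
Round 3: A 15, D 12, B 8. Eliminate B.
Round 4: A 23, D 12. A has a majority.

A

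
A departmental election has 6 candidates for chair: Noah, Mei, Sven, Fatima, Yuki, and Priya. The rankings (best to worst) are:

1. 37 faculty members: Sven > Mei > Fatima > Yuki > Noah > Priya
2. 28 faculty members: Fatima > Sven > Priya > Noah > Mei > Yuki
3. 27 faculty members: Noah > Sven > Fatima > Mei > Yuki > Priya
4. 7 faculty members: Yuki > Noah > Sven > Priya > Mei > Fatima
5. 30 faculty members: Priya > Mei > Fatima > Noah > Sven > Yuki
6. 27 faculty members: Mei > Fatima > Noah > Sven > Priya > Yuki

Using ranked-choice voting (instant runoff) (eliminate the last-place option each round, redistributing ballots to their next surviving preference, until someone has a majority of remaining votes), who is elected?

Fatima

Round 1: Noah 27, Mei 27, Sven 37, Fatima 28, Yuki 7, Priya 30. Eliminate Yuki.
Round 2: Noah 34, Mei 27, Sven 37, Fatima 28, Priya 30. Eliminate Mei.
Round 3: Noah 34, Sven 37, Fatima 55, Priya 30. Eliminate Priya.
Round 4: Noah 34, Sven 37, Fatima 85. Fatima has a majority.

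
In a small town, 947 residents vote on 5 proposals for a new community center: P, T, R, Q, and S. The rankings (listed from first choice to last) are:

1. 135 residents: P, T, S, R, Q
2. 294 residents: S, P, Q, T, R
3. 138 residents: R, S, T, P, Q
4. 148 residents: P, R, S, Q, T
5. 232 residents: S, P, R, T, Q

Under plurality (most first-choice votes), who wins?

S

First-place votes: P 283, T 0, R 138, Q 0, S 526.
S has the most first-place votes.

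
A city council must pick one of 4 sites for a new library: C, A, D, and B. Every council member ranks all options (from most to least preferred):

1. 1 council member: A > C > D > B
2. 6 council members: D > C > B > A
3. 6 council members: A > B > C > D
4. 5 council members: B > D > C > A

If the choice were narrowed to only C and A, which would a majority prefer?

Voters preferring C to A: 11; preferring A to C: 7.
C wins the head-to-head.

C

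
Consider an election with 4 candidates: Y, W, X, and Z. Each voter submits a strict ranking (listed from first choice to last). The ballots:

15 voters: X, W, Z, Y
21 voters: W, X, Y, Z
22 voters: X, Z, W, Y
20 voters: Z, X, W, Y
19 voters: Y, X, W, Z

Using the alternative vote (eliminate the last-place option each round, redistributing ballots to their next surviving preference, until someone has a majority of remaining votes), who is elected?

X

Round 1: Y 19, W 21, X 37, Z 20. Eliminate Y.
Round 2: W 21, X 56, Z 20. X has a majority.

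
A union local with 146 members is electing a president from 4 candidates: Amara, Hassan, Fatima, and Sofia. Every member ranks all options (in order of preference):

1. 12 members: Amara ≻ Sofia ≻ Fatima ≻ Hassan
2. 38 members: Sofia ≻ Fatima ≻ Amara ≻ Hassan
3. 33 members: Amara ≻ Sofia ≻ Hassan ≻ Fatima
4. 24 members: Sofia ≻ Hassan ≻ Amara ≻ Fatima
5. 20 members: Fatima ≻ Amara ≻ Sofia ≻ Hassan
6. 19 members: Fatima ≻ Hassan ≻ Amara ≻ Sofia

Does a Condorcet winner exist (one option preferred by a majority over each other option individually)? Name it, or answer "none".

Checking pairwise contests:
Fatima beats Amara 77–69.
Amara beats Hassan 103–43.
Sofia beats Fatima 107–39.
Amara beats Sofia 84–62.
Every option loses at least one head-to-head, so there is no Condorcet winner.

none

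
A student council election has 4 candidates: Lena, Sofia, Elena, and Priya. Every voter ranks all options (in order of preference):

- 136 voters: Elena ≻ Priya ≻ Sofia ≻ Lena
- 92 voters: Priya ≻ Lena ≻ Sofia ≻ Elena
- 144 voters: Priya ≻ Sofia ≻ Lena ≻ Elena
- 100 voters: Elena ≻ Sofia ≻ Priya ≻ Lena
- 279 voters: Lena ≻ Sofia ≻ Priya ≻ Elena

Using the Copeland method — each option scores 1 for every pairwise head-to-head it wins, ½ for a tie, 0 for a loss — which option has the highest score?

Lena: beats Elena; loses to Sofia and Priya → score 1.
Sofia: beats Lena, Elena, and Priya → score 3.
Elena: loses to Lena, Sofia, and Priya → score 0.
Priya: beats Lena and Elena; loses to Sofia → score 2.
Sofia has the best pairwise record.

Sofia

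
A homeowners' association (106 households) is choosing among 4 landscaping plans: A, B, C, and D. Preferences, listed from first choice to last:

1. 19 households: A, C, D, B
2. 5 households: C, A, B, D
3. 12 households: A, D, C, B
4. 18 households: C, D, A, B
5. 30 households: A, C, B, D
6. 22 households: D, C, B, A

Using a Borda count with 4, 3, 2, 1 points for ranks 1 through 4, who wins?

C

A: 19·4 + 5·3 + 12·4 + 18·2 + 30·4 + 22·1 = 317
B: 19·1 + 5·2 + 12·1 + 18·1 + 30·2 + 22·2 = 163
C: 19·3 + 5·4 + 12·2 + 18·4 + 30·3 + 22·3 = 329
D: 19·2 + 5·1 + 12·3 + 18·3 + 30·1 + 22·4 = 251
C has the highest Borda score (329).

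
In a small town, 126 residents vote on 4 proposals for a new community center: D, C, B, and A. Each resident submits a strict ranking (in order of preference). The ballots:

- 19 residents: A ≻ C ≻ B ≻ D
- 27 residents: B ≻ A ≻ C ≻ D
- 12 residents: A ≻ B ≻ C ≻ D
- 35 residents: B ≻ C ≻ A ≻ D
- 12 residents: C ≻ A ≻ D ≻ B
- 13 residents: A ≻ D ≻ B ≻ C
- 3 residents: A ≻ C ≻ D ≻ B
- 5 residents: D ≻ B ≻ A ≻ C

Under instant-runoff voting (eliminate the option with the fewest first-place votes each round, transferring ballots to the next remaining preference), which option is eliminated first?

D

Round 1: D 5, C 12, B 62, A 47. Eliminate D.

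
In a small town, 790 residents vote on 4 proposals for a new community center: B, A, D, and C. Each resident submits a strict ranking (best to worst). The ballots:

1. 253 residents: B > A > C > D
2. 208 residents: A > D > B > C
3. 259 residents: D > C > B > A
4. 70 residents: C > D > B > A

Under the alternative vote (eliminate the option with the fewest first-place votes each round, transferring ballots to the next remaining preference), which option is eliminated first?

Round 1: B 253, A 208, D 259, C 70. Eliminate C.

C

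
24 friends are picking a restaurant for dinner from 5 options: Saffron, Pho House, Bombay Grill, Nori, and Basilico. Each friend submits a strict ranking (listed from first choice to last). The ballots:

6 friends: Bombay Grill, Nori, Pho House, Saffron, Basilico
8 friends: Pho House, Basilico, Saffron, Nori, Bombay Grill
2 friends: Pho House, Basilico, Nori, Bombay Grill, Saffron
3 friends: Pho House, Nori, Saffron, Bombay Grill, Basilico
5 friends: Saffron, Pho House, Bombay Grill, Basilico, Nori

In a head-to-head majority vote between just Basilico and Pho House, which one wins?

Pho House

Voters preferring Basilico to Pho House: 0; preferring Pho House to Basilico: 24.
Pho House wins the head-to-head.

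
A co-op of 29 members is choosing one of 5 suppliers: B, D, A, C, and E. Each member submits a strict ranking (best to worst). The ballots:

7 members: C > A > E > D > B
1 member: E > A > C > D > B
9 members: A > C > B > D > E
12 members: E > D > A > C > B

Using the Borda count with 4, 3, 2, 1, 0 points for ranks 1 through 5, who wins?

B: 7·0 + 1·0 + 9·2 + 12·0 = 18
D: 7·1 + 1·1 + 9·1 + 12·3 = 53
A: 7·3 + 1·3 + 9·4 + 12·2 = 84
C: 7·4 + 1·2 + 9·3 + 12·1 = 69
E: 7·2 + 1·4 + 9·0 + 12·4 = 66
A has the highest Borda score (84).

A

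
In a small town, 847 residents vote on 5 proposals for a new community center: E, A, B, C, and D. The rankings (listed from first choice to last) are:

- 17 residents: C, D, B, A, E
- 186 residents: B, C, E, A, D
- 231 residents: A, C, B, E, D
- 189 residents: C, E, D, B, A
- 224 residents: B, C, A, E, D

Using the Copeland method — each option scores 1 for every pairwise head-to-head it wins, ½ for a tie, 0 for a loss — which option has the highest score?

E: beats D; loses to A, B, and C → score 1.
A: beats E and D; loses to B and C → score 2.
B: beats E, A, and D; loses to C → score 3.
C: beats E, A, B, and D → score 4.
D: loses to E, A, B, and C → score 0.
C has the best pairwise record.

C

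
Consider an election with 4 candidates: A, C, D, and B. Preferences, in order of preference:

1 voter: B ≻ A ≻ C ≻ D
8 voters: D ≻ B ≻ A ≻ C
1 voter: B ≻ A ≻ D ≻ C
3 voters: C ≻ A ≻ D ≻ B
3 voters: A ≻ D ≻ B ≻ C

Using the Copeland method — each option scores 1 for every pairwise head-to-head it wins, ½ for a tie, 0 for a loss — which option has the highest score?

D

A: beats C; ties D; loses to B → score 1.5.
C: loses to A, D, and B → score 0.
D: beats C and B; ties A → score 2.5.
B: beats A and C; loses to D → score 2.
D has the best pairwise record.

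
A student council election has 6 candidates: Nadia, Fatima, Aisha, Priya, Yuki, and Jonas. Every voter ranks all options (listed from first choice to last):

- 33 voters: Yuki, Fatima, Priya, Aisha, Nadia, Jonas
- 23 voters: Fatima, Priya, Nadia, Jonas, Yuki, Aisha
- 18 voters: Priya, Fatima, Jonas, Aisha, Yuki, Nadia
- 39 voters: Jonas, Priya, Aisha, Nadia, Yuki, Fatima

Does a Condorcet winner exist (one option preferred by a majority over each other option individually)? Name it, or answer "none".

Priya vs Nadia: 113–0 for Priya.
Priya vs Fatima: 57–56 for Priya.
Priya vs Aisha: 113–0 for Priya.
Priya vs Yuki: 80–33 for Priya.
Priya vs Jonas: 74–39 for Priya.
Priya beats every other option head-to-head.

Priya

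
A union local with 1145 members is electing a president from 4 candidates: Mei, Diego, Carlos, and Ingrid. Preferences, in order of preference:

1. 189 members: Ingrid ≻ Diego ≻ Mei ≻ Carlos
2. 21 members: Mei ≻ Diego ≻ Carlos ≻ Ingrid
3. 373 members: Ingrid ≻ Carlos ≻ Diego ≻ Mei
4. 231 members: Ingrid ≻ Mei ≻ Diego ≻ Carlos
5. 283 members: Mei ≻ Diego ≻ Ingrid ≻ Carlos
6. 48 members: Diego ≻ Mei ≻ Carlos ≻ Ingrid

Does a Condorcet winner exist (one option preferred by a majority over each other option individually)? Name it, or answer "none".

Ingrid

Ingrid vs Mei: 793–352 for Ingrid.
Ingrid vs Diego: 793–352 for Ingrid.
Ingrid vs Carlos: 1076–69 for Ingrid.
Ingrid beats every other option head-to-head.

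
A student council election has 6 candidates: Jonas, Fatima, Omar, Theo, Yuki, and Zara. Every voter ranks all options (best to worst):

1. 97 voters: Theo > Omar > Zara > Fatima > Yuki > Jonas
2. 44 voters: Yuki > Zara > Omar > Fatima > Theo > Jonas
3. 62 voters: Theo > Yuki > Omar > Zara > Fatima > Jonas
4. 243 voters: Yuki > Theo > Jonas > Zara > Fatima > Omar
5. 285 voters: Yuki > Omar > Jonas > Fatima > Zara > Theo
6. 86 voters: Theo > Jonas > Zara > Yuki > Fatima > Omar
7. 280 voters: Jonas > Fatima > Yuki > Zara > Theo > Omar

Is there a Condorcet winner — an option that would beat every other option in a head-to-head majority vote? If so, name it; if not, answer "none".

Yuki vs Jonas: 731–366 for Yuki.
Yuki vs Fatima: 720–377 for Yuki.
Yuki vs Omar: 1000–97 for Yuki.
Yuki vs Theo: 852–245 for Yuki.
Yuki vs Zara: 914–183 for Yuki.
Yuki beats every other option head-to-head.

Yuki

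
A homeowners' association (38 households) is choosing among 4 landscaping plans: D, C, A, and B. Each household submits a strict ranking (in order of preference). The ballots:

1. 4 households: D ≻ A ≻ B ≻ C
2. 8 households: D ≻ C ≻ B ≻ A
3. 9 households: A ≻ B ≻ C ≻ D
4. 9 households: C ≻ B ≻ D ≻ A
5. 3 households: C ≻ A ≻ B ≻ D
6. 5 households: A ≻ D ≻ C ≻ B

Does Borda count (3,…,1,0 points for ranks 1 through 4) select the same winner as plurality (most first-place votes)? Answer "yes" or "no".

Borda — scores: D 55, C 66, A 56, B 51. Winner: C.
Plurality — first-place votes: D 12, C 12, A 14, B 0. Winner: A.
The two methods disagree.

no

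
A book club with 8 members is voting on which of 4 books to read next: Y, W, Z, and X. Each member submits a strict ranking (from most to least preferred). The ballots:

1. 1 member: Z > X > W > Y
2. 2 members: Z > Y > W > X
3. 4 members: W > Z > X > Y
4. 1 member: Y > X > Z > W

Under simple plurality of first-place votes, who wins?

W

First-place votes: Y 1, W 4, Z 3, X 0.
W has the most first-place votes.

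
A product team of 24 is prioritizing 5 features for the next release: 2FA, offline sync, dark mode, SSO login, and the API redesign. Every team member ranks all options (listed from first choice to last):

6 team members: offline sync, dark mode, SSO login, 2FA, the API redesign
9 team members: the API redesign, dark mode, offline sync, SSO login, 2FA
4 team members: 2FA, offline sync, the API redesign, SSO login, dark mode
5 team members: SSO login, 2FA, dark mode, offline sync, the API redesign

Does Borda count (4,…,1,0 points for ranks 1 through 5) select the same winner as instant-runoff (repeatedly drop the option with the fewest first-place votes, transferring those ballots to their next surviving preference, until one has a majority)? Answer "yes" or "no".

yes

Borda — scores: 2FA 37, offline sync 59, dark mode 55, SSO login 45, the API redesign 44. Winner: offline sync.
Instant-runoff — R1 2FA 4, offline sync 6, dark mode 0, SSO login 5, the API redesign 9 (dark mode out); R2 2FA 4, offline sync 6, SSO login 5, the API redesign 9 (2FA out); R3 offline sync 10, SSO login 5, the API redesign 9 (SSO login out); R4 offline sync 15, the API redesign 9 (offline sync winner). Winner: offline sync.
The two methods agree.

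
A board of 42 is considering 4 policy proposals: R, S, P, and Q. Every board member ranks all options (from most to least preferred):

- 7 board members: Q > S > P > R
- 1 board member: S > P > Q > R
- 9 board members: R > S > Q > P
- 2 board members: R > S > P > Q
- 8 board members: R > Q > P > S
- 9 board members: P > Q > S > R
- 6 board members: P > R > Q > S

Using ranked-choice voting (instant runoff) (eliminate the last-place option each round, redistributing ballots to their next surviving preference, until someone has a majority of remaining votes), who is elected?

P

Round 1: R 19, S 1, P 15, Q 7. Eliminate S.
Round 2: R 19, P 16, Q 7. Eliminate Q.
Round 3: R 19, P 23. P has a majority.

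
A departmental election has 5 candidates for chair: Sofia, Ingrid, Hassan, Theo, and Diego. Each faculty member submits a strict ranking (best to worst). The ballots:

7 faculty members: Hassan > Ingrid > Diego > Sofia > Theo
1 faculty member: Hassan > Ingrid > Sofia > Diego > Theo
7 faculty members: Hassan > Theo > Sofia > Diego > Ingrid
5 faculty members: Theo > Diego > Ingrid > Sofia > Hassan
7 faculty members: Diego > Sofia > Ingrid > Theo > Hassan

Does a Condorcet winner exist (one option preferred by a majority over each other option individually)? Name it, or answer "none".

Hassan vs Sofia: 15–12 for Hassan.
Hassan vs Ingrid: 15–12 for Hassan.
Hassan vs Theo: 15–12 for Hassan.
Hassan vs Diego: 15–12 for Hassan.
Hassan beats every other option head-to-head.

Hassan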